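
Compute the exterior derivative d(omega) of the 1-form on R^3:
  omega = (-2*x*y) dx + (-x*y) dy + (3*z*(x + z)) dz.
d(omega) = (2*x - y) dx ∧ dy + (3*z) dx ∧ dz

For a 1-form omega = sum_i f_i dx_i, the exterior derivative is
  d(omega) = sum_{i < j} (∂f_j/∂x_i - ∂f_i/∂x_j) dx_i ∧ dx_j.
  coefficient of dx ∧ dy: ∂f_2/∂x - ∂f_1/∂y = ∂(-x*y)/∂x - ∂(-2*x*y)/∂y = 2*x - y
  coefficient of dx ∧ dz: ∂f_3/∂x - ∂f_1/∂z = ∂(3*z*(x + z))/∂x - ∂(-2*x*y)/∂z = 3*z
Assembling: d(omega) = (2*x - y) dx ∧ dy + (3*z) dx ∧ dz.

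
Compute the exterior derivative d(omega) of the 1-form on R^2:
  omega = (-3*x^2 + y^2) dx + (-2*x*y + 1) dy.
d(omega) = (-4*y) dx ∧ dy

For a 1-form omega = sum_i f_i dx_i, the exterior derivative is
  d(omega) = sum_{i < j} (∂f_j/∂x_i - ∂f_i/∂x_j) dx_i ∧ dx_j.
  coefficient of dx ∧ dy: ∂f_2/∂x - ∂f_1/∂y = ∂(-2*x*y + 1)/∂x - ∂(-3*x^2 + y^2)/∂y = -4*y
Assembling: d(omega) = (-4*y) dx ∧ dy.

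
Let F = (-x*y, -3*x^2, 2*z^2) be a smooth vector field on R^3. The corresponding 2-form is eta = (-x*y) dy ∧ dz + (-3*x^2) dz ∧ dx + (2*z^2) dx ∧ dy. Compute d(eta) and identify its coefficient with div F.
d(eta) = (-y + 4*z) dx ∧ dy ∧ dz; div F = -y + 4*z

For a 2-form in R^3 of the form above, applying d gives a 3-form with coefficient ∂P/∂x + ∂Q/∂y + ∂R/∂z:
  ∂P/∂x = -y
  ∂Q/∂y = 0
  ∂R/∂z = 4*z
Sum = -y + 4*z, which is exactly div F.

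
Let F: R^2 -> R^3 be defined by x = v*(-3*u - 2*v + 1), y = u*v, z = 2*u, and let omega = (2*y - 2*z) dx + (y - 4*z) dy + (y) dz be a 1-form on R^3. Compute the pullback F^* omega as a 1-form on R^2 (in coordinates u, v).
F^* omega = (u*v*(6 - 5*v)) du + (u*(-5*u*v + 4*u - 8*v^2 + 18*v - 4)) dv

Using F^*(f dg) = (f ∘ F) d(g ∘ F), substitute each coordinate x_i by F_i(u, v) in f_i, and replace dx_i by d F_i = (∂F_i/∂u) du + (∂F_i/∂v) dv.
  For the x component: f_1(F) = 2*u*(v - 2); d F_1 = (-3*v) du + (-3*u - 4*v + 1) dv
  For the y component: f_2(F) = u*(v - 8); d F_2 = (v) du + (u) dv
  For the z component: f_3(F) = u*v; d F_3 = (2) du + (0) dv
Combining and collecting du, dv coefficients:
  coeff of du: u*v*(6 - 5*v)
  coeff of dv: u*(-5*u*v + 4*u - 8*v^2 + 18*v - 4)
F^* omega = (u*v*(6 - 5*v)) du + (u*(-5*u*v + 4*u - 8*v^2 + 18*v - 4)) dv.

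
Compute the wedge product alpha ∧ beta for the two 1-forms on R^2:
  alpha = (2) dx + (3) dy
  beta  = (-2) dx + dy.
alpha ∧ beta = (8) dx ∧ dy

Distribute the wedge, using dx_i ∧ dx_j = -dx_j ∧ dx_i and dx_i ∧ dx_i = 0. For each pair (i, j) with i < j, the coefficient of dx_i ∧ dx_j in alpha ∧ beta is (alpha_i * beta_j - alpha_j * beta_i). Collecting: alpha ∧ beta = (8) dx ∧ dy.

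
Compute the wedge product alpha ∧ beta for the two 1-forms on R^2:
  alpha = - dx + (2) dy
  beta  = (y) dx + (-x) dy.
alpha ∧ beta = (x - 2*y) dx ∧ dy

Distribute the wedge, using dx_i ∧ dx_j = -dx_j ∧ dx_i and dx_i ∧ dx_i = 0. For each pair (i, j) with i < j, the coefficient of dx_i ∧ dx_j in alpha ∧ beta is (alpha_i * beta_j - alpha_j * beta_i). Collecting: alpha ∧ beta = (x - 2*y) dx ∧ dy.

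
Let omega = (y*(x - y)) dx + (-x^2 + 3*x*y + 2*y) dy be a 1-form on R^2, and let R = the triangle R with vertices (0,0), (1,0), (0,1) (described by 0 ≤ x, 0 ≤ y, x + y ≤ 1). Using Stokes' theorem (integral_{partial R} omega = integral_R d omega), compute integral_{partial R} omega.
integral_(partial R) omega = 1/3

Stokes: integral_partial_R omega = integral_R d omega with d omega = (∂Q/∂x - ∂P/∂y) dx ∧ dy.
  ∂Q/∂x = -2*x + 3*y
  ∂P/∂y = x - 2*y
  integrand = ∂Q/∂x - ∂P/∂y = -3*x + 5*y.
Integrating over R: integral_0^1 integral_0^{1-x} (-3*x + 5*y) dy dx = 1/3.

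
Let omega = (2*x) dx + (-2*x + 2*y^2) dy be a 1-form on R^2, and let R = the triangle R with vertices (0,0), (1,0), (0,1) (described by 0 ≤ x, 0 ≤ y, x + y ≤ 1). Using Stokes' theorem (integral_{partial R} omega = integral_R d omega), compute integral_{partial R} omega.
integral_(partial R) omega = -1

Stokes: integral_partial_R omega = integral_R d omega with d omega = (∂Q/∂x - ∂P/∂y) dx ∧ dy.
  ∂Q/∂x = -2
  ∂P/∂y = 0
  integrand = ∂Q/∂x - ∂P/∂y = -2.
Integrating over R: integral_0^1 integral_0^{1-x} (-2) dy dx = -1.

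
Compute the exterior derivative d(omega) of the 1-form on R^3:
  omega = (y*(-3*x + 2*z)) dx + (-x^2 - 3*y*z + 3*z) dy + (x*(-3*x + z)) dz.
d(omega) = (x - 2*z) dx ∧ dy + (-6*x - 2*y + z) dx ∧ dz + (3*y - 3) dy ∧ dz

For a 1-form omega = sum_i f_i dx_i, the exterior derivative is
  d(omega) = sum_{i < j} (∂f_j/∂x_i - ∂f_i/∂x_j) dx_i ∧ dx_j.
  coefficient of dx ∧ dy: ∂f_2/∂x - ∂f_1/∂y = ∂(-x^2 - 3*y*z + 3*z)/∂x - ∂(y*(-3*x + 2*z))/∂y = x - 2*z
  coefficient of dx ∧ dz: ∂f_3/∂x - ∂f_1/∂z = ∂(x*(-3*x + z))/∂x - ∂(y*(-3*x + 2*z))/∂z = -6*x - 2*y + z
  coefficient of dy ∧ dz: ∂f_3/∂y - ∂f_2/∂z = ∂(x*(-3*x + z))/∂y - ∂(-x^2 - 3*y*z + 3*z)/∂z = 3*y - 3
Assembling: d(omega) = (x - 2*z) dx ∧ dy + (-6*x - 2*y + z) dx ∧ dz + (3*y - 3) dy ∧ dz.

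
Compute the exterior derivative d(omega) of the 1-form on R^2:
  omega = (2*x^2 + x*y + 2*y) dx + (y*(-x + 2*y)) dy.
d(omega) = (-x - y - 2) dx ∧ dy

For a 1-form omega = sum_i f_i dx_i, the exterior derivative is
  d(omega) = sum_{i < j} (∂f_j/∂x_i - ∂f_i/∂x_j) dx_i ∧ dx_j.
  coefficient of dx ∧ dy: ∂f_2/∂x - ∂f_1/∂y = ∂(y*(-x + 2*y))/∂x - ∂(2*x^2 + x*y + 2*y)/∂y = -x - y - 2
Assembling: d(omega) = (-x - y - 2) dx ∧ dy.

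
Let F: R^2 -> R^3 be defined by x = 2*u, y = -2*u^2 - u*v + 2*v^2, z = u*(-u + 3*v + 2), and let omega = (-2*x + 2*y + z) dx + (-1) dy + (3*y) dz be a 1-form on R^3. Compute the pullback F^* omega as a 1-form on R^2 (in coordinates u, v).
F^* omega = (12*u^3 - 12*u^2*v - 22*u^2 - 21*u*v^2 - 4*u*v + 18*v^3 + 20*v^2 + v) du + (-18*u^3 - 9*u^2*v + 18*u*v^2 + u - 4*v) dv

Using F^*(f dg) = (f ∘ F) d(g ∘ F), substitute each coordinate x_i by F_i(u, v) in f_i, and replace dx_i by d F_i = (∂F_i/∂u) du + (∂F_i/∂v) dv.
  For the x component: f_1(F) = -5*u^2 + u*v - 2*u + 4*v^2; d F_1 = (2) du + (0) dv
  For the y component: f_2(F) = -1; d F_2 = (-4*u - v) du + (-u + 4*v) dv
  For the z component: f_3(F) = -6*u^2 - 3*u*v + 6*v^2; d F_3 = (-2*u + 3*v + 2) du + (3*u) dv
Combining and collecting du, dv coefficients:
  coeff of du: 12*u^3 - 12*u^2*v - 22*u^2 - 21*u*v^2 - 4*u*v + 18*v^3 + 20*v^2 + v
  coeff of dv: -18*u^3 - 9*u^2*v + 18*u*v^2 + u - 4*v
F^* omega = (12*u^3 - 12*u^2*v - 22*u^2 - 21*u*v^2 - 4*u*v + 18*v^3 + 20*v^2 + v) du + (-18*u^3 - 9*u^2*v + 18*u*v^2 + u - 4*v) dv.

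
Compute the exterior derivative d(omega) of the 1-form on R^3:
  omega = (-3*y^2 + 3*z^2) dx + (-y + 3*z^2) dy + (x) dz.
d(omega) = (6*y) dx ∧ dy + (1 - 6*z) dx ∧ dz + (-6*z) dy ∧ dz

For a 1-form omega = sum_i f_i dx_i, the exterior derivative is
  d(omega) = sum_{i < j} (∂f_j/∂x_i - ∂f_i/∂x_j) dx_i ∧ dx_j.
  coefficient of dx ∧ dy: ∂f_2/∂x - ∂f_1/∂y = ∂(-y + 3*z^2)/∂x - ∂(-3*y^2 + 3*z^2)/∂y = 6*y
  coefficient of dx ∧ dz: ∂f_3/∂x - ∂f_1/∂z = ∂(x)/∂x - ∂(-3*y^2 + 3*z^2)/∂z = 1 - 6*z
  coefficient of dy ∧ dz: ∂f_3/∂y - ∂f_2/∂z = ∂(x)/∂y - ∂(-y + 3*z^2)/∂z = -6*z
Assembling: d(omega) = (6*y) dx ∧ dy + (1 - 6*z) dx ∧ dz + (-6*z) dy ∧ dz.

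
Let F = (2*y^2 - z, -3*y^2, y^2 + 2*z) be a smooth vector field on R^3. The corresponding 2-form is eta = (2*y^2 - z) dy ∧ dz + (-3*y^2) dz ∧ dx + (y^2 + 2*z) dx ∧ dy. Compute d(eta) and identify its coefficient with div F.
d(eta) = (2 - 6*y) dx ∧ dy ∧ dz; div F = 2 - 6*y

For a 2-form in R^3 of the form above, applying d gives a 3-form with coefficient ∂P/∂x + ∂Q/∂y + ∂R/∂z:
  ∂P/∂x = 0
  ∂Q/∂y = -6*y
  ∂R/∂z = 2
Sum = 2 - 6*y, which is exactly div F.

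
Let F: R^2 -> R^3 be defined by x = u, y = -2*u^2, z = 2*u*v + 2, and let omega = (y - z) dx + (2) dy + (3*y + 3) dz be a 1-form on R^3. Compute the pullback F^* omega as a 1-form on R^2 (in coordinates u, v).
F^* omega = (-12*u^2*v - 2*u^2 - 2*u*v - 8*u + 6*v - 2) du + (-12*u^3 + 6*u) dv

Using F^*(f dg) = (f ∘ F) d(g ∘ F), substitute each coordinate x_i by F_i(u, v) in f_i, and replace dx_i by d F_i = (∂F_i/∂u) du + (∂F_i/∂v) dv.
  For the x component: f_1(F) = -2*u^2 - 2*u*v - 2; d F_1 = (1) du + (0) dv
  For the y component: f_2(F) = 2; d F_2 = (-4*u) du + (0) dv
  For the z component: f_3(F) = 3 - 6*u^2; d F_3 = (2*v) du + (2*u) dv
Combining and collecting du, dv coefficients:
  coeff of du: -12*u^2*v - 2*u^2 - 2*u*v - 8*u + 6*v - 2
  coeff of dv: -12*u^3 + 6*u
F^* omega = (-12*u^2*v - 2*u^2 - 2*u*v - 8*u + 6*v - 2) du + (-12*u^3 + 6*u) dv.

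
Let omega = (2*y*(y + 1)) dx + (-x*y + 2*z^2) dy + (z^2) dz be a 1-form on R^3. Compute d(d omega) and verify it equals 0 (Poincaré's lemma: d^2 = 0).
d(d omega) = 0

Step 1: d omega = sum_{i<j} (∂f_j/∂x_i - ∂f_i/∂x_j) dx_i ∧ dx_j:
  coeff of dx ∧ dy: -5*y - 2
  coeff of dx ∧ dz: 0
  coeff of dy ∧ dz: -4*z
Step 2: Apply d again to each 2-form coefficient. The only possible 3-form in R^3 is dx ∧ dy ∧ dz, with coefficient
  ∂(coeff of dy∧dz)/∂x - ∂(coeff of dx∧dz)/∂y + ∂(coeff of dx∧dy)/∂z
  = ∂/∂x (-4*z) - ∂/∂y (0) + ∂/∂z (-5*y - 2).
Each of these terms simplifies to sums of mixed partials that cancel in pairs. The result is 0 (by equality of mixed partials for smooth functions — Schwarz / Clairaut).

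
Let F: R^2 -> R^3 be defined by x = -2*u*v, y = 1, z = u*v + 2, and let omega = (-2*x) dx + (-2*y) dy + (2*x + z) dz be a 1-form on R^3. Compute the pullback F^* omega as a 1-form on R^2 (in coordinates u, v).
F^* omega = (v*(-11*u*v + 2)) du + (u*(-11*u*v + 2)) dv

Using F^*(f dg) = (f ∘ F) d(g ∘ F), substitute each coordinate x_i by F_i(u, v) in f_i, and replace dx_i by d F_i = (∂F_i/∂u) du + (∂F_i/∂v) dv.
  For the x component: f_1(F) = 4*u*v; d F_1 = (-2*v) du + (-2*u) dv
  For the y component: f_2(F) = -2; d F_2 = (0) du + (0) dv
  For the z component: f_3(F) = -3*u*v + 2; d F_3 = (v) du + (u) dv
Combining and collecting du, dv coefficients:
  coeff of du: v*(-11*u*v + 2)
  coeff of dv: u*(-11*u*v + 2)
F^* omega = (v*(-11*u*v + 2)) du + (u*(-11*u*v + 2)) dv.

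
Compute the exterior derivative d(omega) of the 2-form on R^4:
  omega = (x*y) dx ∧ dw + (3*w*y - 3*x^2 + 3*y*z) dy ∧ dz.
d(omega) = (-x) dx ∧ dy ∧ dw + (-6*x) dx ∧ dy ∧ dz + (3*y) dy ∧ dz ∧ dw

For a 2-form omega = sum_{i<j} g_{ij} dx_i ∧ dx_j, the exterior derivative is
  d(omega) = sum_{i<j} d(g_{ij}) ∧ dx_i ∧ dx_j = sum_{i<j, k} (∂g_{ij}/∂x_k) dx_k ∧ dx_i ∧ dx_j.
Expand each term, using dx_k ∧ dx_i ∧ dx_j = sgn(permutation) dx_{(a)} ∧ dx_{(b)} ∧ dx_{(c)} with (a < b < c) sorted:
  d(x*y) includes (∂/∂y)(x*y) dy = (x) dy, which multiplied by dx ∧ dw gives (-x) dx ∧ dy ∧ dw
  d(3*w*y - 3*x^2 + 3*y*z) includes (∂/∂x)(3*w*y - 3*x^2 + 3*y*z) dx = (-6*x) dx, which multiplied by dy ∧ dz gives (-6*x) dx ∧ dy ∧ dz
  d(3*w*y - 3*x^2 + 3*y*z) includes (∂/∂w)(3*w*y - 3*x^2 + 3*y*z) dw = (3*y) dw, which multiplied by dy ∧ dz gives (3*y) dy ∧ dz ∧ dw
Collecting like 3-forms: d(omega) = (-x) dx ∧ dy ∧ dw + (-6*x) dx ∧ dy ∧ dz + (3*y) dy ∧ dz ∧ dw.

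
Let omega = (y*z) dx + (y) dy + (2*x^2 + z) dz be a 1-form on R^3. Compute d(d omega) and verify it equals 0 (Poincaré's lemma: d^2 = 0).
d(d omega) = 0

Step 1: d omega = sum_{i<j} (∂f_j/∂x_i - ∂f_i/∂x_j) dx_i ∧ dx_j:
  coeff of dx ∧ dy: -z
  coeff of dx ∧ dz: 4*x - y
  coeff of dy ∧ dz: 0
Step 2: Apply d again to each 2-form coefficient. The only possible 3-form in R^3 is dx ∧ dy ∧ dz, with coefficient
  ∂(coeff of dy∧dz)/∂x - ∂(coeff of dx∧dz)/∂y + ∂(coeff of dx∧dy)/∂z
  = ∂/∂x (0) - ∂/∂y (4*x - y) + ∂/∂z (-z).
Each of these terms simplifies to sums of mixed partials that cancel in pairs. The result is 0 (by equality of mixed partials for smooth functions — Schwarz / Clairaut).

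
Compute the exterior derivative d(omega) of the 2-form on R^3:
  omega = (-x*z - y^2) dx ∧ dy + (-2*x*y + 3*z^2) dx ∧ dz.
d(omega) = (x) dx ∧ dy ∧ dz

For a 2-form omega = sum_{i<j} g_{ij} dx_i ∧ dx_j, the exterior derivative is
  d(omega) = sum_{i<j} d(g_{ij}) ∧ dx_i ∧ dx_j = sum_{i<j, k} (∂g_{ij}/∂x_k) dx_k ∧ dx_i ∧ dx_j.
Expand each term, using dx_k ∧ dx_i ∧ dx_j = sgn(permutation) dx_{(a)} ∧ dx_{(b)} ∧ dx_{(c)} with (a < b < c) sorted:
  d(-x*z - y^2) includes (∂/∂z)(-x*z - y^2) dz = (-x) dz, which multiplied by dx ∧ dy gives (-x) dx ∧ dy ∧ dz
  d(-2*x*y + 3*z^2) includes (∂/∂y)(-2*x*y + 3*z^2) dy = (-2*x) dy, which multiplied by dx ∧ dz gives (2*x) dx ∧ dy ∧ dz
Collecting like 3-forms: d(omega) = (x) dx ∧ dy ∧ dz.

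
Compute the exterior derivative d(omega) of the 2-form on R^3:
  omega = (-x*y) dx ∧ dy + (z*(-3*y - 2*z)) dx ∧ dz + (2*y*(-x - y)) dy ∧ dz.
d(omega) = (-2*y + 3*z) dx ∧ dy ∧ dz

For a 2-form omega = sum_{i<j} g_{ij} dx_i ∧ dx_j, the exterior derivative is
  d(omega) = sum_{i<j} d(g_{ij}) ∧ dx_i ∧ dx_j = sum_{i<j, k} (∂g_{ij}/∂x_k) dx_k ∧ dx_i ∧ dx_j.
Expand each term, using dx_k ∧ dx_i ∧ dx_j = sgn(permutation) dx_{(a)} ∧ dx_{(b)} ∧ dx_{(c)} with (a < b < c) sorted:
  d(z*(-3*y - 2*z)) includes (∂/∂y)(z*(-3*y - 2*z)) dy = (-3*z) dy, which multiplied by dx ∧ dz gives (3*z) dx ∧ dy ∧ dz
  d(2*y*(-x - y)) includes (∂/∂x)(2*y*(-x - y)) dx = (-2*y) dx, which multiplied by dy ∧ dz gives (-2*y) dx ∧ dy ∧ dz
Collecting like 3-forms: d(omega) = (-2*y + 3*z) dx ∧ dy ∧ dz.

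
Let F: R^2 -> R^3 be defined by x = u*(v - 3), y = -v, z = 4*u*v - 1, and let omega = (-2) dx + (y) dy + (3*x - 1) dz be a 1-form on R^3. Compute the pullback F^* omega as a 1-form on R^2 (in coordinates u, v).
F^* omega = (12*u*v^2 - 36*u*v - 6*v + 6) du + (12*u^2*v - 36*u^2 - 6*u + v) dv

Using F^*(f dg) = (f ∘ F) d(g ∘ F), substitute each coordinate x_i by F_i(u, v) in f_i, and replace dx_i by d F_i = (∂F_i/∂u) du + (∂F_i/∂v) dv.
  For the x component: f_1(F) = -2; d F_1 = (v - 3) du + (u) dv
  For the y component: f_2(F) = -v; d F_2 = (0) du + (-1) dv
  For the z component: f_3(F) = 3*u*v - 9*u - 1; d F_3 = (4*v) du + (4*u) dv
Combining and collecting du, dv coefficients:
  coeff of du: 12*u*v^2 - 36*u*v - 6*v + 6
  coeff of dv: 12*u^2*v - 36*u^2 - 6*u + v
F^* omega = (12*u*v^2 - 36*u*v - 6*v + 6) du + (12*u^2*v - 36*u^2 - 6*u + v) dv.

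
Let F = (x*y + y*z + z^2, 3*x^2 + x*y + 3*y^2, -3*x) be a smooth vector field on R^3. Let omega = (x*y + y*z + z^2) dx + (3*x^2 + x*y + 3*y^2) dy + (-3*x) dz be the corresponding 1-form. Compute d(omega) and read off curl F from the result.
d(omega) = (0) dy ∧ dz + (y + 2*z + 3) dz ∧ dx + (5*x + y - z) dx ∧ dy; curl F = (0, y + 2*z + 3, 5*x + y - z)

d omega = sum_{i<j} (∂f_j/∂x_i - ∂f_i/∂x_j) dx_i ∧ dx_j. Under the identification (dy ∧ dz, dz ∧ dx, dx ∧ dy) ↔ (e_x, e_y, e_z), the coefficients are exactly the components of curl F. Compute:
  ∂R/∂y - ∂Q/∂z = (0) - (0) = 0
  ∂P/∂z - ∂R/∂x = (y + 2*z) - (-3) = y + 2*z + 3
  ∂Q/∂x - ∂P/∂y = (6*x + y) - (x + z) = 5*x + y - z.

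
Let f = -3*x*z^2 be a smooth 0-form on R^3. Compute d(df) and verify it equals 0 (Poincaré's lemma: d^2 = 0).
d(df) = 0

Step 1: df = sum_i (∂f/∂x_i) dx_i = (-3*z^2) dx + (0) dy + (-6*x*z) dz.
Step 2: Apply d again. Using the 1-form formula, the coefficient of dx ∧ dy in d(df) is ∂^2 f/∂x ∂y - ∂^2 f/∂y ∂x = (0) - (0) = 0 (equality of mixed partials for smooth f).
Similarly for dx ∧ dz and dy ∧ dz — all coefficients vanish. So d(df) = 0.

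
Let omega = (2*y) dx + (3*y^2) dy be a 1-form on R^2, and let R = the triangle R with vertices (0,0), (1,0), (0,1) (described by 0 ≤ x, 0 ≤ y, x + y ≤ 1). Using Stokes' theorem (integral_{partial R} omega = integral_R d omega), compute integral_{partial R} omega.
integral_(partial R) omega = -1

Stokes: integral_partial_R omega = integral_R d omega with d omega = (∂Q/∂x - ∂P/∂y) dx ∧ dy.
  ∂Q/∂x = 0
  ∂P/∂y = 2
  integrand = ∂Q/∂x - ∂P/∂y = -2.
Integrating over R: integral_0^1 integral_0^{1-x} (-2) dy dx = -1.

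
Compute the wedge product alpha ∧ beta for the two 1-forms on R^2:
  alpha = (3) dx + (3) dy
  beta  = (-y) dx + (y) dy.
alpha ∧ beta = (6*y) dx ∧ dy

Distribute the wedge, using dx_i ∧ dx_j = -dx_j ∧ dx_i and dx_i ∧ dx_i = 0. For each pair (i, j) with i < j, the coefficient of dx_i ∧ dx_j in alpha ∧ beta is (alpha_i * beta_j - alpha_j * beta_i). Collecting: alpha ∧ beta = (6*y) dx ∧ dy.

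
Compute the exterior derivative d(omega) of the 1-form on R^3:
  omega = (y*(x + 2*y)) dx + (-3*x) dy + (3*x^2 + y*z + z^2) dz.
d(omega) = (-x - 4*y - 3) dx ∧ dy + (6*x) dx ∧ dz + (z) dy ∧ dz

For a 1-form omega = sum_i f_i dx_i, the exterior derivative is
  d(omega) = sum_{i < j} (∂f_j/∂x_i - ∂f_i/∂x_j) dx_i ∧ dx_j.
  coefficient of dx ∧ dy: ∂f_2/∂x - ∂f_1/∂y = ∂(-3*x)/∂x - ∂(y*(x + 2*y))/∂y = -x - 4*y - 3
  coefficient of dx ∧ dz: ∂f_3/∂x - ∂f_1/∂z = ∂(3*x^2 + y*z + z^2)/∂x - ∂(y*(x + 2*y))/∂z = 6*x
  coefficient of dy ∧ dz: ∂f_3/∂y - ∂f_2/∂z = ∂(3*x^2 + y*z + z^2)/∂y - ∂(-3*x)/∂z = z
Assembling: d(omega) = (-x - 4*y - 3) dx ∧ dy + (6*x) dx ∧ dz + (z) dy ∧ dz.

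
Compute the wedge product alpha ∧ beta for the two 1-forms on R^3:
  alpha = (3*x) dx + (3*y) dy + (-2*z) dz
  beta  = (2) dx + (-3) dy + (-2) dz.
alpha ∧ beta = (-9*x - 6*y) dx ∧ dy + (-6*x + 4*z) dx ∧ dz + (-6*y - 6*z) dy ∧ dz

Distribute the wedge, using dx_i ∧ dx_j = -dx_j ∧ dx_i and dx_i ∧ dx_i = 0. For each pair (i, j) with i < j, the coefficient of dx_i ∧ dx_j in alpha ∧ beta is (alpha_i * beta_j - alpha_j * beta_i). Collecting: alpha ∧ beta = (-9*x - 6*y) dx ∧ dy + (-6*x + 4*z) dx ∧ dz + (-6*y - 6*z) dy ∧ dz.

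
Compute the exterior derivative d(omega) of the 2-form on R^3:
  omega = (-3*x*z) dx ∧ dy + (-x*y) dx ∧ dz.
d(omega) = (-2*x) dx ∧ dy ∧ dz

For a 2-form omega = sum_{i<j} g_{ij} dx_i ∧ dx_j, the exterior derivative is
  d(omega) = sum_{i<j} d(g_{ij}) ∧ dx_i ∧ dx_j = sum_{i<j, k} (∂g_{ij}/∂x_k) dx_k ∧ dx_i ∧ dx_j.
Expand each term, using dx_k ∧ dx_i ∧ dx_j = sgn(permutation) dx_{(a)} ∧ dx_{(b)} ∧ dx_{(c)} with (a < b < c) sorted:
  d(-3*x*z) includes (∂/∂z)(-3*x*z) dz = (-3*x) dz, which multiplied by dx ∧ dy gives (-3*x) dx ∧ dy ∧ dz
  d(-x*y) includes (∂/∂y)(-x*y) dy = (-x) dy, which multiplied by dx ∧ dz gives (x) dx ∧ dy ∧ dz
Collecting like 3-forms: d(omega) = (-2*x) dx ∧ dy ∧ dz.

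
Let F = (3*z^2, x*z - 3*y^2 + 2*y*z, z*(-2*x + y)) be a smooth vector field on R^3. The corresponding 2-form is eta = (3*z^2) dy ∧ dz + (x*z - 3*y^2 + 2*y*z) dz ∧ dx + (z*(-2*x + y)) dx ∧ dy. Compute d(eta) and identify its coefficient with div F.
d(eta) = (-2*x - 5*y + 2*z) dx ∧ dy ∧ dz; div F = -2*x - 5*y + 2*z

For a 2-form in R^3 of the form above, applying d gives a 3-form with coefficient ∂P/∂x + ∂Q/∂y + ∂R/∂z:
  ∂P/∂x = 0
  ∂Q/∂y = -6*y + 2*z
  ∂R/∂z = -2*x + y
Sum = -2*x - 5*y + 2*z, which is exactly div F.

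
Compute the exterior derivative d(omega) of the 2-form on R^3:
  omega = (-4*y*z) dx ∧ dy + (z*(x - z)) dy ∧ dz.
d(omega) = (-4*y + z) dx ∧ dy ∧ dz

For a 2-form omega = sum_{i<j} g_{ij} dx_i ∧ dx_j, the exterior derivative is
  d(omega) = sum_{i<j} d(g_{ij}) ∧ dx_i ∧ dx_j = sum_{i<j, k} (∂g_{ij}/∂x_k) dx_k ∧ dx_i ∧ dx_j.
Expand each term, using dx_k ∧ dx_i ∧ dx_j = sgn(permutation) dx_{(a)} ∧ dx_{(b)} ∧ dx_{(c)} with (a < b < c) sorted:
  d(-4*y*z) includes (∂/∂z)(-4*y*z) dz = (-4*y) dz, which multiplied by dx ∧ dy gives (-4*y) dx ∧ dy ∧ dz
  d(z*(x - z)) includes (∂/∂x)(z*(x - z)) dx = (z) dx, which multiplied by dy ∧ dz gives (z) dx ∧ dy ∧ dz
Collecting like 3-forms: d(omega) = (-4*y + z) dx ∧ dy ∧ dz.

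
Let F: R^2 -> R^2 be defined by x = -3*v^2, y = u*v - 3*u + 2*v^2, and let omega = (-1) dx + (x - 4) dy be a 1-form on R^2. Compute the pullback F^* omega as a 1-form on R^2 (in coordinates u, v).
F^* omega = (-3*v^3 + 9*v^2 - 4*v + 12) du + (-3*u*v^2 - 4*u - 12*v^3 - 10*v) dv

Using F^*(f dg) = (f ∘ F) d(g ∘ F), substitute each coordinate x_i by F_i(u, v) in f_i, and replace dx_i by d F_i = (∂F_i/∂u) du + (∂F_i/∂v) dv.
  For the x component: f_1(F) = -1; d F_1 = (0) du + (-6*v) dv
  For the y component: f_2(F) = -3*v^2 - 4; d F_2 = (v - 3) du + (u + 4*v) dv
Combining and collecting du, dv coefficients:
  coeff of du: -3*v^3 + 9*v^2 - 4*v + 12
  coeff of dv: -3*u*v^2 - 4*u - 12*v^3 - 10*v
F^* omega = (-3*v^3 + 9*v^2 - 4*v + 12) du + (-3*u*v^2 - 4*u - 12*v^3 - 10*v) dv.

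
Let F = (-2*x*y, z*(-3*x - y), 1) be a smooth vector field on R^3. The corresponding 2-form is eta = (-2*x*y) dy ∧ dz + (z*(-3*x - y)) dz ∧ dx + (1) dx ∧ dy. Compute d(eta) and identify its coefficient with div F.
d(eta) = (-2*y - z) dx ∧ dy ∧ dz; div F = -2*y - z

For a 2-form in R^3 of the form above, applying d gives a 3-form with coefficient ∂P/∂x + ∂Q/∂y + ∂R/∂z:
  ∂P/∂x = -2*y
  ∂Q/∂y = -z
  ∂R/∂z = 0
Sum = -2*y - z, which is exactly div F.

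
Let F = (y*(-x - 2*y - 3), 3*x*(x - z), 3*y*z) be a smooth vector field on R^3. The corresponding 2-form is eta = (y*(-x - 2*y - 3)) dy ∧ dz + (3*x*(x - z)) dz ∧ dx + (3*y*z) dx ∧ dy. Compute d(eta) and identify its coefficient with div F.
d(eta) = (2*y) dx ∧ dy ∧ dz; div F = 2*y

For a 2-form in R^3 of the form above, applying d gives a 3-form with coefficient ∂P/∂x + ∂Q/∂y + ∂R/∂z:
  ∂P/∂x = -y
  ∂Q/∂y = 0
  ∂R/∂z = 3*y
Sum = 2*y, which is exactly div F.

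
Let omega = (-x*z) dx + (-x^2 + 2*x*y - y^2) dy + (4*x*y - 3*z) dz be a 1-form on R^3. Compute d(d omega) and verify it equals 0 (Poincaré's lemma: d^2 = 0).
d(d omega) = 0

Step 1: d omega = sum_{i<j} (∂f_j/∂x_i - ∂f_i/∂x_j) dx_i ∧ dx_j:
  coeff of dx ∧ dy: -2*x + 2*y
  coeff of dx ∧ dz: x + 4*y
  coeff of dy ∧ dz: 4*x
Step 2: Apply d again to each 2-form coefficient. The only possible 3-form in R^3 is dx ∧ dy ∧ dz, with coefficient
  ∂(coeff of dy∧dz)/∂x - ∂(coeff of dx∧dz)/∂y + ∂(coeff of dx∧dy)/∂z
  = ∂/∂x (4*x) - ∂/∂y (x + 4*y) + ∂/∂z (-2*x + 2*y).
Each of these terms simplifies to sums of mixed partials that cancel in pairs. The result is 0 (by equality of mixed partials for smooth functions — Schwarz / Clairaut).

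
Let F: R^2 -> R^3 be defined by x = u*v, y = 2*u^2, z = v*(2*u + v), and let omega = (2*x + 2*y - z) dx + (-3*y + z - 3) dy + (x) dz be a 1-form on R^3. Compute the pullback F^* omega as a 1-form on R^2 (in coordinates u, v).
F^* omega = (-24*u^3 + 12*u^2*v + 6*u*v^2 - 12*u - v^3) du + (u*(4*u^2 + 2*u*v + v^2)) dv

Using F^*(f dg) = (f ∘ F) d(g ∘ F), substitute each coordinate x_i by F_i(u, v) in f_i, and replace dx_i by d F_i = (∂F_i/∂u) du + (∂F_i/∂v) dv.
  For the x component: f_1(F) = 4*u^2 - v^2; d F_1 = (v) du + (u) dv
  For the y component: f_2(F) = -6*u^2 + 2*u*v + v^2 - 3; d F_2 = (4*u) du + (0) dv
  For the z component: f_3(F) = u*v; d F_3 = (2*v) du + (2*u + 2*v) dv
Combining and collecting du, dv coefficients:
  coeff of du: -24*u^3 + 12*u^2*v + 6*u*v^2 - 12*u - v^3
  coeff of dv: u*(4*u^2 + 2*u*v + v^2)
F^* omega = (-24*u^3 + 12*u^2*v + 6*u*v^2 - 12*u - v^3) du + (u*(4*u^2 + 2*u*v + v^2)) dv.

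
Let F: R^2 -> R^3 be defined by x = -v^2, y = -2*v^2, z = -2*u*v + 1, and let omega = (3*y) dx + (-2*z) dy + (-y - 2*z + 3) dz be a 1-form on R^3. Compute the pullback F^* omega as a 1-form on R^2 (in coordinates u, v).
F^* omega = (2*v*(-4*u*v - 2*v^2 - 1)) du + (-8*u^2*v - 20*u*v^2 - 2*u + 12*v^3 + 8*v) dv

Using F^*(f dg) = (f ∘ F) d(g ∘ F), substitute each coordinate x_i by F_i(u, v) in f_i, and replace dx_i by d F_i = (∂F_i/∂u) du + (∂F_i/∂v) dv.
  For the x component: f_1(F) = -6*v^2; d F_1 = (0) du + (-2*v) dv
  For the y component: f_2(F) = 4*u*v - 2; d F_2 = (0) du + (-4*v) dv
  For the z component: f_3(F) = 4*u*v + 2*v^2 + 1; d F_3 = (-2*v) du + (-2*u) dv
Combining and collecting du, dv coefficients:
  coeff of du: 2*v*(-4*u*v - 2*v^2 - 1)
  coeff of dv: -8*u^2*v - 20*u*v^2 - 2*u + 12*v^3 + 8*v
F^* omega = (2*v*(-4*u*v - 2*v^2 - 1)) du + (-8*u^2*v - 20*u*v^2 - 2*u + 12*v^3 + 8*v) dv.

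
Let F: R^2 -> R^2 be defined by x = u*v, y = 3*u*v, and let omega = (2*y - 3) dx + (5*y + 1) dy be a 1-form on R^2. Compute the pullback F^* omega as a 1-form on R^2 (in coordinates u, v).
F^* omega = (51*u*v^2) du + (51*u^2*v) dv

Using F^*(f dg) = (f ∘ F) d(g ∘ F), substitute each coordinate x_i by F_i(u, v) in f_i, and replace dx_i by d F_i = (∂F_i/∂u) du + (∂F_i/∂v) dv.
  For the x component: f_1(F) = 6*u*v - 3; d F_1 = (v) du + (u) dv
  For the y component: f_2(F) = 15*u*v + 1; d F_2 = (3*v) du + (3*u) dv
Combining and collecting du, dv coefficients:
  coeff of du: 51*u*v^2
  coeff of dv: 51*u^2*v
F^* omega = (51*u*v^2) du + (51*u^2*v) dv.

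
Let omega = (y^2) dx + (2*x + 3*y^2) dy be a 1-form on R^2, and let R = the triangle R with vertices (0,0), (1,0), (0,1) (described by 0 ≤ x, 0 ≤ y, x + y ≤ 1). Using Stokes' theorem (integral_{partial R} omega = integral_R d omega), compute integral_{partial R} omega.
integral_(partial R) omega = 2/3

Stokes: integral_partial_R omega = integral_R d omega with d omega = (∂Q/∂x - ∂P/∂y) dx ∧ dy.
  ∂Q/∂x = 2
  ∂P/∂y = 2*y
  integrand = ∂Q/∂x - ∂P/∂y = 2 - 2*y.
Integrating over R: integral_0^1 integral_0^{1-x} (2 - 2*y) dy dx = 2/3.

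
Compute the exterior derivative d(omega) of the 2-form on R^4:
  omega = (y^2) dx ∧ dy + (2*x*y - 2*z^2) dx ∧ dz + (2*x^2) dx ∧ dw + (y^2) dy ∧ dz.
d(omega) = (-2*x) dx ∧ dy ∧ dz

For a 2-form omega = sum_{i<j} g_{ij} dx_i ∧ dx_j, the exterior derivative is
  d(omega) = sum_{i<j} d(g_{ij}) ∧ dx_i ∧ dx_j = sum_{i<j, k} (∂g_{ij}/∂x_k) dx_k ∧ dx_i ∧ dx_j.
Expand each term, using dx_k ∧ dx_i ∧ dx_j = sgn(permutation) dx_{(a)} ∧ dx_{(b)} ∧ dx_{(c)} with (a < b < c) sorted:
  d(2*x*y - 2*z^2) includes (∂/∂y)(2*x*y - 2*z^2) dy = (2*x) dy, which multiplied by dx ∧ dz gives (-2*x) dx ∧ dy ∧ dz
Collecting like 3-forms: d(omega) = (-2*x) dx ∧ dy ∧ dz.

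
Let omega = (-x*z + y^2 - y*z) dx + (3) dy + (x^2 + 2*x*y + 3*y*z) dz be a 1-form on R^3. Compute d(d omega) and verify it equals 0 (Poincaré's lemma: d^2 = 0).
d(d omega) = 0

Step 1: d omega = sum_{i<j} (∂f_j/∂x_i - ∂f_i/∂x_j) dx_i ∧ dx_j:
  coeff of dx ∧ dy: -2*y + z
  coeff of dx ∧ dz: 3*x + 3*y
  coeff of dy ∧ dz: 2*x + 3*z
Step 2: Apply d again to each 2-form coefficient. The only possible 3-form in R^3 is dx ∧ dy ∧ dz, with coefficient
  ∂(coeff of dy∧dz)/∂x - ∂(coeff of dx∧dz)/∂y + ∂(coeff of dx∧dy)/∂z
  = ∂/∂x (2*x + 3*z) - ∂/∂y (3*x + 3*y) + ∂/∂z (-2*y + z).
Each of these terms simplifies to sums of mixed partials that cancel in pairs. The result is 0 (by equality of mixed partials for smooth functions — Schwarz / Clairaut).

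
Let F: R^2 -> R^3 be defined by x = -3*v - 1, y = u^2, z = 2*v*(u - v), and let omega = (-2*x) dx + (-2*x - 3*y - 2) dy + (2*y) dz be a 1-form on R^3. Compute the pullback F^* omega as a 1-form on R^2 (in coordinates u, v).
F^* omega = (2*u*(-3*u^2 + 2*u*v + 6*v)) du + (4*u^3 - 8*u^2*v - 18*v - 6) dv

Using F^*(f dg) = (f ∘ F) d(g ∘ F), substitute each coordinate x_i by F_i(u, v) in f_i, and replace dx_i by d F_i = (∂F_i/∂u) du + (∂F_i/∂v) dv.
  For the x component: f_1(F) = 6*v + 2; d F_1 = (0) du + (-3) dv
  For the y component: f_2(F) = -3*u^2 + 6*v; d F_2 = (2*u) du + (0) dv
  For the z component: f_3(F) = 2*u^2; d F_3 = (2*v) du + (2*u - 4*v) dv
Combining and collecting du, dv coefficients:
  coeff of du: 2*u*(-3*u^2 + 2*u*v + 6*v)
  coeff of dv: 4*u^3 - 8*u^2*v - 18*v - 6
F^* omega = (2*u*(-3*u^2 + 2*u*v + 6*v)) du + (4*u^3 - 8*u^2*v - 18*v - 6) dv.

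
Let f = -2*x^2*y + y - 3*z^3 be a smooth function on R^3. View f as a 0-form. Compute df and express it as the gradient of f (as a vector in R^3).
df = (-4*x*y) dx + (1 - 2*x^2) dy + (-9*z^2) dz; grad f = (-4*x*y, 1 - 2*x^2, -9*z^2)

For a 0-form f, d f = (∂f/∂x) dx + (∂f/∂y) dy + (∂f/∂z) dz. The components of the vector representation are exactly the entries of grad f in Cartesian coordinates:
  ∂f/∂x = -4*x*y
  ∂f/∂y = 1 - 2*x^2
  ∂f/∂z = -9*z^2.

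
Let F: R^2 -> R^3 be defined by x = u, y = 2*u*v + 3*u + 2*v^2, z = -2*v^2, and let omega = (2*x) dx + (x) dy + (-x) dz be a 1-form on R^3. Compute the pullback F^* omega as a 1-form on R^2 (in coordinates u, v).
F^* omega = (u*(2*v + 5)) du + (2*u*(u + 4*v)) dv

Using F^*(f dg) = (f ∘ F) d(g ∘ F), substitute each coordinate x_i by F_i(u, v) in f_i, and replace dx_i by d F_i = (∂F_i/∂u) du + (∂F_i/∂v) dv.
  For the x component: f_1(F) = 2*u; d F_1 = (1) du + (0) dv
  For the y component: f_2(F) = u; d F_2 = (2*v + 3) du + (2*u + 4*v) dv
  For the z component: f_3(F) = -u; d F_3 = (0) du + (-4*v) dv
Combining and collecting du, dv coefficients:
  coeff of du: u*(2*v + 5)
  coeff of dv: 2*u*(u + 4*v)
F^* omega = (u*(2*v + 5)) du + (2*u*(u + 4*v)) dv.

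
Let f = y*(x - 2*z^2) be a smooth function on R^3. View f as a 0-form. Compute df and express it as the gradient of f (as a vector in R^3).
df = (y) dx + (x - 2*z^2) dy + (-4*y*z) dz; grad f = (y, x - 2*z^2, -4*y*z)

For a 0-form f, d f = (∂f/∂x) dx + (∂f/∂y) dy + (∂f/∂z) dz. The components of the vector representation are exactly the entries of grad f in Cartesian coordinates:
  ∂f/∂x = y
  ∂f/∂y = x - 2*z^2
  ∂f/∂z = -4*y*z.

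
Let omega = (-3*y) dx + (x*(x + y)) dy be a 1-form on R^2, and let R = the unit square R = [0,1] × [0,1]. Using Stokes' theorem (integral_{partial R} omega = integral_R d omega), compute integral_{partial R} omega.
integral_(partial R) omega = 9/2

Stokes: integral_partial_R omega = integral_R d omega with d omega = (∂Q/∂x - ∂P/∂y) dx ∧ dy.
  ∂Q/∂x = 2*x + y
  ∂P/∂y = -3
  integrand = ∂Q/∂x - ∂P/∂y = 2*x + y + 3.
Integrating over R: integral_0^1 integral_0^1 (2*x + y + 3) dx dy = 9/2.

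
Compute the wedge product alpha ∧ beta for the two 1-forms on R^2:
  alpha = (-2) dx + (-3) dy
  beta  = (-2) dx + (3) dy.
alpha ∧ beta = (-12) dx ∧ dy

Distribute the wedge, using dx_i ∧ dx_j = -dx_j ∧ dx_i and dx_i ∧ dx_i = 0. For each pair (i, j) with i < j, the coefficient of dx_i ∧ dx_j in alpha ∧ beta is (alpha_i * beta_j - alpha_j * beta_i). Collecting: alpha ∧ beta = (-12) dx ∧ dy.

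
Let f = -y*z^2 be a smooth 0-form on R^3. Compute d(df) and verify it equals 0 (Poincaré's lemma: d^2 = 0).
d(df) = 0

Step 1: df = sum_i (∂f/∂x_i) dx_i = (0) dx + (-z^2) dy + (-2*y*z) dz.
Step 2: Apply d again. Using the 1-form formula, the coefficient of dx ∧ dy in d(df) is ∂^2 f/∂x ∂y - ∂^2 f/∂y ∂x = (0) - (0) = 0 (equality of mixed partials for smooth f).
Similarly for dx ∧ dz and dy ∧ dz — all coefficients vanish. So d(df) = 0.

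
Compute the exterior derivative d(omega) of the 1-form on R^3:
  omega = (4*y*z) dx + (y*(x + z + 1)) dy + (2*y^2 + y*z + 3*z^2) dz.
d(omega) = (y - 4*z) dx ∧ dy + (-4*y) dx ∧ dz + (3*y + z) dy ∧ dz

For a 1-form omega = sum_i f_i dx_i, the exterior derivative is
  d(omega) = sum_{i < j} (∂f_j/∂x_i - ∂f_i/∂x_j) dx_i ∧ dx_j.
  coefficient of dx ∧ dy: ∂f_2/∂x - ∂f_1/∂y = ∂(y*(x + z + 1))/∂x - ∂(4*y*z)/∂y = y - 4*z
  coefficient of dx ∧ dz: ∂f_3/∂x - ∂f_1/∂z = ∂(2*y^2 + y*z + 3*z^2)/∂x - ∂(4*y*z)/∂z = -4*y
  coefficient of dy ∧ dz: ∂f_3/∂y - ∂f_2/∂z = ∂(2*y^2 + y*z + 3*z^2)/∂y - ∂(y*(x + z + 1))/∂z = 3*y + z
Assembling: d(omega) = (y - 4*z) dx ∧ dy + (-4*y) dx ∧ dz + (3*y + z) dy ∧ dz.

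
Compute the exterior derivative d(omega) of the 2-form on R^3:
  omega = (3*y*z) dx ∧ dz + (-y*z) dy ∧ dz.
d(omega) = (-3*z) dx ∧ dy ∧ dz

For a 2-form omega = sum_{i<j} g_{ij} dx_i ∧ dx_j, the exterior derivative is
  d(omega) = sum_{i<j} d(g_{ij}) ∧ dx_i ∧ dx_j = sum_{i<j, k} (∂g_{ij}/∂x_k) dx_k ∧ dx_i ∧ dx_j.
Expand each term, using dx_k ∧ dx_i ∧ dx_j = sgn(permutation) dx_{(a)} ∧ dx_{(b)} ∧ dx_{(c)} with (a < b < c) sorted:
  d(3*y*z) includes (∂/∂y)(3*y*z) dy = (3*z) dy, which multiplied by dx ∧ dz gives (-3*z) dx ∧ dy ∧ dz
Collecting like 3-forms: d(omega) = (-3*z) dx ∧ dy ∧ dz.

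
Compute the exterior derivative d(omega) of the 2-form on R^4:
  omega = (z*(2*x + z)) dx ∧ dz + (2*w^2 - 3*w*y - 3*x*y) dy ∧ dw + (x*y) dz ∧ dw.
d(omega) = (-3*y) dx ∧ dy ∧ dw + (y) dx ∧ dz ∧ dw + (x) dy ∧ dz ∧ dw

For a 2-form omega = sum_{i<j} g_{ij} dx_i ∧ dx_j, the exterior derivative is
  d(omega) = sum_{i<j} d(g_{ij}) ∧ dx_i ∧ dx_j = sum_{i<j, k} (∂g_{ij}/∂x_k) dx_k ∧ dx_i ∧ dx_j.
Expand each term, using dx_k ∧ dx_i ∧ dx_j = sgn(permutation) dx_{(a)} ∧ dx_{(b)} ∧ dx_{(c)} with (a < b < c) sorted:
  d(2*w^2 - 3*w*y - 3*x*y) includes (∂/∂x)(2*w^2 - 3*w*y - 3*x*y) dx = (-3*y) dx, which multiplied by dy ∧ dw gives (-3*y) dx ∧ dy ∧ dw
  d(x*y) includes (∂/∂x)(x*y) dx = (y) dx, which multiplied by dz ∧ dw gives (y) dx ∧ dz ∧ dw
  d(x*y) includes (∂/∂y)(x*y) dy = (x) dy, which multiplied by dz ∧ dw gives (x) dy ∧ dz ∧ dw
Collecting like 3-forms: d(omega) = (-3*y) dx ∧ dy ∧ dw + (y) dx ∧ dz ∧ dw + (x) dy ∧ dz ∧ dw.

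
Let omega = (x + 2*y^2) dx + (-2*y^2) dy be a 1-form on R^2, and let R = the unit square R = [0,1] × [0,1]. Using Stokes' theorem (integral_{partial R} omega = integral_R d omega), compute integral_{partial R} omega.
integral_(partial R) omega = -2

Stokes: integral_partial_R omega = integral_R d omega with d omega = (∂Q/∂x - ∂P/∂y) dx ∧ dy.
  ∂Q/∂x = 0
  ∂P/∂y = 4*y
  integrand = ∂Q/∂x - ∂P/∂y = -4*y.
Integrating over R: integral_0^1 integral_0^1 (-4*y) dx dy = -2.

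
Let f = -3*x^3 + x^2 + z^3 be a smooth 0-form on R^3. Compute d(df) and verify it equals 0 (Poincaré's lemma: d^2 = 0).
d(df) = 0

Step 1: df = sum_i (∂f/∂x_i) dx_i = (x*(2 - 9*x)) dx + (0) dy + (3*z^2) dz.
Step 2: Apply d again. Using the 1-form formula, the coefficient of dx ∧ dy in d(df) is ∂^2 f/∂x ∂y - ∂^2 f/∂y ∂x = (0) - (0) = 0 (equality of mixed partials for smooth f).
Similarly for dx ∧ dz and dy ∧ dz — all coefficients vanish. So d(df) = 0.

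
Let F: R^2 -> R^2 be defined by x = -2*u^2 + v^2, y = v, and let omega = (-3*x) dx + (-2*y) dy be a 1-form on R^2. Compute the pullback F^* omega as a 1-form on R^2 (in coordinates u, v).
F^* omega = (12*u*(-2*u^2 + v^2)) du + (2*v*(6*u^2 - 3*v^2 - 1)) dv

Using F^*(f dg) = (f ∘ F) d(g ∘ F), substitute each coordinate x_i by F_i(u, v) in f_i, and replace dx_i by d F_i = (∂F_i/∂u) du + (∂F_i/∂v) dv.
  For the x component: f_1(F) = 6*u^2 - 3*v^2; d F_1 = (-4*u) du + (2*v) dv
  For the y component: f_2(F) = -2*v; d F_2 = (0) du + (1) dv
Combining and collecting du, dv coefficients:
  coeff of du: 12*u*(-2*u^2 + v^2)
  coeff of dv: 2*v*(6*u^2 - 3*v^2 - 1)
F^* omega = (12*u*(-2*u^2 + v^2)) du + (2*v*(6*u^2 - 3*v^2 - 1)) dv.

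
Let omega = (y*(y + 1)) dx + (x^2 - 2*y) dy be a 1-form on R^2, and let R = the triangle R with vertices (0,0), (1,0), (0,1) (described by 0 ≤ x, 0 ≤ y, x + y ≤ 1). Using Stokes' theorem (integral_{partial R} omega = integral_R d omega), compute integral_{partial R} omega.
integral_(partial R) omega = -1/2

Stokes: integral_partial_R omega = integral_R d omega with d omega = (∂Q/∂x - ∂P/∂y) dx ∧ dy.
  ∂Q/∂x = 2*x
  ∂P/∂y = 2*y + 1
  integrand = ∂Q/∂x - ∂P/∂y = 2*x - 2*y - 1.
Integrating over R: integral_0^1 integral_0^{1-x} (2*x - 2*y - 1) dy dx = -1/2.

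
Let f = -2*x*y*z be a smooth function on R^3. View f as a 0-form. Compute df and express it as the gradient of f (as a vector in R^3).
df = (-2*y*z) dx + (-2*x*z) dy + (-2*x*y) dz; grad f = (-2*y*z, -2*x*z, -2*x*y)

For a 0-form f, d f = (∂f/∂x) dx + (∂f/∂y) dy + (∂f/∂z) dz. The components of the vector representation are exactly the entries of grad f in Cartesian coordinates:
  ∂f/∂x = -2*y*z
  ∂f/∂y = -2*x*z
  ∂f/∂z = -2*x*y.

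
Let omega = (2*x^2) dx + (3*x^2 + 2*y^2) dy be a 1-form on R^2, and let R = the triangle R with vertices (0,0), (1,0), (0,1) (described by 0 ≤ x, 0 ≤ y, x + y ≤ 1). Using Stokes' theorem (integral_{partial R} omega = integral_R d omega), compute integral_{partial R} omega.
integral_(partial R) omega = 1

Stokes: integral_partial_R omega = integral_R d omega with d omega = (∂Q/∂x - ∂P/∂y) dx ∧ dy.
  ∂Q/∂x = 6*x
  ∂P/∂y = 0
  integrand = ∂Q/∂x - ∂P/∂y = 6*x.
Integrating over R: integral_0^1 integral_0^{1-x} (6*x) dy dx = 1.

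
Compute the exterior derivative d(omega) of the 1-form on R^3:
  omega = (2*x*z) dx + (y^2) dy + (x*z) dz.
d(omega) = (-2*x + z) dx ∧ dz

For a 1-form omega = sum_i f_i dx_i, the exterior derivative is
  d(omega) = sum_{i < j} (∂f_j/∂x_i - ∂f_i/∂x_j) dx_i ∧ dx_j.
  coefficient of dx ∧ dz: ∂f_3/∂x - ∂f_1/∂z = ∂(x*z)/∂x - ∂(2*x*z)/∂z = -2*x + z
Assembling: d(omega) = (-2*x + z) dx ∧ dz.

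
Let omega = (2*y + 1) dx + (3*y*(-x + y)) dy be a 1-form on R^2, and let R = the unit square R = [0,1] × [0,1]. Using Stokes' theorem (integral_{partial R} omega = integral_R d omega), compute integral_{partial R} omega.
integral_(partial R) omega = -7/2

Stokes: integral_partial_R omega = integral_R d omega with d omega = (∂Q/∂x - ∂P/∂y) dx ∧ dy.
  ∂Q/∂x = -3*y
  ∂P/∂y = 2
  integrand = ∂Q/∂x - ∂P/∂y = -3*y - 2.
Integrating over R: integral_0^1 integral_0^1 (-3*y - 2) dx dy = -7/2.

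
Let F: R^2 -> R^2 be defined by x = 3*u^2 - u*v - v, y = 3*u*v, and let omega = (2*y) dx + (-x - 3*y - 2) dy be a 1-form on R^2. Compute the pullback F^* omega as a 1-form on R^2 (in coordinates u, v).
F^* omega = (3*v*(9*u^2 - 10*u*v + v - 2)) du + (3*u*(-3*u^2 - 10*u*v - v - 2)) dv

Using F^*(f dg) = (f ∘ F) d(g ∘ F), substitute each coordinate x_i by F_i(u, v) in f_i, and replace dx_i by d F_i = (∂F_i/∂u) du + (∂F_i/∂v) dv.
  For the x component: f_1(F) = 6*u*v; d F_1 = (6*u - v) du + (-u - 1) dv
  For the y component: f_2(F) = -3*u^2 - 8*u*v + v - 2; d F_2 = (3*v) du + (3*u) dv
Combining and collecting du, dv coefficients:
  coeff of du: 3*v*(9*u^2 - 10*u*v + v - 2)
  coeff of dv: 3*u*(-3*u^2 - 10*u*v - v - 2)
F^* omega = (3*v*(9*u^2 - 10*u*v + v - 2)) du + (3*u*(-3*u^2 - 10*u*v - v - 2)) dv.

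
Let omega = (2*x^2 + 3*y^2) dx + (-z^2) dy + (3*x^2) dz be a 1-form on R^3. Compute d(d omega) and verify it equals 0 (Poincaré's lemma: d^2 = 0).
d(d omega) = 0

Step 1: d omega = sum_{i<j} (∂f_j/∂x_i - ∂f_i/∂x_j) dx_i ∧ dx_j:
  coeff of dx ∧ dy: -6*y
  coeff of dx ∧ dz: 6*x
  coeff of dy ∧ dz: 2*z
Step 2: Apply d again to each 2-form coefficient. The only possible 3-form in R^3 is dx ∧ dy ∧ dz, with coefficient
  ∂(coeff of dy∧dz)/∂x - ∂(coeff of dx∧dz)/∂y + ∂(coeff of dx∧dy)/∂z
  = ∂/∂x (2*z) - ∂/∂y (6*x) + ∂/∂z (-6*y).
Each of these terms simplifies to sums of mixed partials that cancel in pairs. The result is 0 (by equality of mixed partials for smooth functions — Schwarz / Clairaut).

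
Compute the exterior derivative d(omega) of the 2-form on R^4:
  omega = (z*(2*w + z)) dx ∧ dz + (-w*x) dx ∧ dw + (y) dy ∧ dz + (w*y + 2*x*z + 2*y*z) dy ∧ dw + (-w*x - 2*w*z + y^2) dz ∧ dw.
d(omega) = (-w + 2*z) dx ∧ dz ∧ dw + (2*z) dx ∧ dy ∧ dw + (-2*x) dy ∧ dz ∧ dw

For a 2-form omega = sum_{i<j} g_{ij} dx_i ∧ dx_j, the exterior derivative is
  d(omega) = sum_{i<j} d(g_{ij}) ∧ dx_i ∧ dx_j = sum_{i<j, k} (∂g_{ij}/∂x_k) dx_k ∧ dx_i ∧ dx_j.
Expand each term, using dx_k ∧ dx_i ∧ dx_j = sgn(permutation) dx_{(a)} ∧ dx_{(b)} ∧ dx_{(c)} with (a < b < c) sorted:
  d(z*(2*w + z)) includes (∂/∂w)(z*(2*w + z)) dw = (2*z) dw, which multiplied by dx ∧ dz gives (2*z) dx ∧ dz ∧ dw
  d(w*y + 2*x*z + 2*y*z) includes (∂/∂x)(w*y + 2*x*z + 2*y*z) dx = (2*z) dx, which multiplied by dy ∧ dw gives (2*z) dx ∧ dy ∧ dw
  d(w*y + 2*x*z + 2*y*z) includes (∂/∂z)(w*y + 2*x*z + 2*y*z) dz = (2*x + 2*y) dz, which multiplied by dy ∧ dw gives (-2*x - 2*y) dy ∧ dz ∧ dw
  d(-w*x - 2*w*z + y^2) includes (∂/∂x)(-w*x - 2*w*z + y^2) dx = (-w) dx, which multiplied by dz ∧ dw gives (-w) dx ∧ dz ∧ dw
  d(-w*x - 2*w*z + y^2) includes (∂/∂y)(-w*x - 2*w*z + y^2) dy = (2*y) dy, which multiplied by dz ∧ dw gives (2*y) dy ∧ dz ∧ dw
Collecting like 3-forms: d(omega) = (-w + 2*z) dx ∧ dz ∧ dw + (2*z) dx ∧ dy ∧ dw + (-2*x) dy ∧ dz ∧ dw.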